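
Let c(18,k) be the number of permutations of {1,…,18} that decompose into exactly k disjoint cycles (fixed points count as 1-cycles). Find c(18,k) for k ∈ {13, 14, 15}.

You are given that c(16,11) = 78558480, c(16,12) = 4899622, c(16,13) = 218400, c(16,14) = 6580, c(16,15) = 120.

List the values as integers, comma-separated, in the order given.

i=17: T(17,12)=78558480+16·4899622=156952432 | T(17,13)=4899622+16·218400=8394022 | T(17,14)=218400+16·6580=323680 | T(17,15)=6580+16·120=8500
i=18: T(18,13)=156952432+17·8394022=299650806 | T(18,14)=8394022+17·323680=13896582 | T(18,15)=323680+17·8500=468180
Read c(18,13) = 299650806, c(18,14) = 13896582, c(18,15) = 468180.

299650806, 13896582, 468180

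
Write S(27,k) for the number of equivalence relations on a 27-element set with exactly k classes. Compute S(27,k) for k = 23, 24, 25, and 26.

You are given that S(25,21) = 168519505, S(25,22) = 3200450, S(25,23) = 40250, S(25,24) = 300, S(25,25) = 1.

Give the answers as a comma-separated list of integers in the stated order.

@26  (26,22):3200450·22+168519505→238929405, (26,23):40250·23+3200450→4126200, (26,24):300·24+40250→47450, (26,25):1·25+300→325, (26,26):0·26+1→1
@27  (27,23):4126200·23+238929405→333832005, (27,24):47450·24+4126200→5265000, (27,25):325·25+47450→55575, (27,26):1·26+325→351
Read S(27,23) = 333832005, S(27,24) = 5265000, S(27,25) = 55575, S(27,26) = 351.

333832005, 5265000, 55575, 351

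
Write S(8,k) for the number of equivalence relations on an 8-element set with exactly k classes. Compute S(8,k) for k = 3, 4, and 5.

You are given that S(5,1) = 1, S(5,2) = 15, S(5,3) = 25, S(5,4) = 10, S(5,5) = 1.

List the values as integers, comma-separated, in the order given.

@6  (6,1):1·1+0→1, (6,2):15·2+1→31, (6,3):25·3+15→90, (6,4):10·4+25→65, (6,5):1·5+10→15
@7  (7,2):31·2+1→63, (7,3):90·3+31→301, (7,4):65·4+90→350, (7,5):15·5+65→140
@8  (8,3):301·3+63→966, (8,4):350·4+301→1701, (8,5):140·5+350→1050
Read S(8,3) = 966, S(8,4) = 1701, S(8,5) = 1050.

966, 1701, 1050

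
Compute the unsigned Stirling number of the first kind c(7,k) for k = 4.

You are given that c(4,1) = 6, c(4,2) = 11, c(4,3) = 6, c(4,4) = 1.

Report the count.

r5: T_5,2=4×11+6=50; T_5,3=4×6+11=35; T_5,4=4×1+6=10
r6: T_6,3=5×35+50=225; T_6,4=5×10+35=85
r7: T_7,4=6×85+225=735
Read c(7,4) = 735.

735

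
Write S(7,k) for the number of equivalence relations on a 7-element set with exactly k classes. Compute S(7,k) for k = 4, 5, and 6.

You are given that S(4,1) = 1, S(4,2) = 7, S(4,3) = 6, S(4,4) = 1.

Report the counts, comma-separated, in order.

350, 140, 21

i=5: T(5,2)=1+2·7=15 | T(5,3)=7+3·6=25 | T(5,4)=6+4·1=10 | T(5,5)=1+5·0=1
i=6: T(6,3)=15+3·25=90 | T(6,4)=25+4·10=65 | T(6,5)=10+5·1=15 | T(6,6)=1+6·0=1
i=7: T(7,4)=90+4·65=350 | T(7,5)=65+5·15=140 | T(7,6)=15+6·1=21
Read S(7,4) = 350, S(7,5) = 140, S(7,6) = 21.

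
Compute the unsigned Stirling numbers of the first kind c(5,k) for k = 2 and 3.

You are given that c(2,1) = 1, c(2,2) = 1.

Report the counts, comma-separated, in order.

i=3: T(3,1)=0+2·1=2 | T(3,2)=1+2·1=3 | T(3,3)=1+2·0=1
i=4: T(4,1)=0+3·2=6 | T(4,2)=2+3·3=11 | T(4,3)=3+3·1=6
i=5: T(5,2)=6+4·11=50 | T(5,3)=11+4·6=35
Read c(5,2) = 50, c(5,3) = 35.

50, 35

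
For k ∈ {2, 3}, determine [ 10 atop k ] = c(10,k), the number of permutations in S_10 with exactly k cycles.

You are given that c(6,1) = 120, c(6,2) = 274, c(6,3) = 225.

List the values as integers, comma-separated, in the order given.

1026576, 1172700

[7] T[7,1]:6*120+0=720 · T[7,2]:6*274+120=1764 · T[7,3]:6*225+274=1624
[8] T[8,1]:7*720+0=5040 · T[8,2]:7*1764+720=13068 · T[8,3]:7*1624+1764=13132
[9] T[9,1]:8*5040+0=40320 · T[9,2]:8*13068+5040=109584 · T[9,3]:8*13132+13068=118124
[10] T[10,2]:9*109584+40320=1026576 · T[10,3]:9*118124+109584=1172700
Read c(10,2) = 1026576, c(10,3) = 1172700.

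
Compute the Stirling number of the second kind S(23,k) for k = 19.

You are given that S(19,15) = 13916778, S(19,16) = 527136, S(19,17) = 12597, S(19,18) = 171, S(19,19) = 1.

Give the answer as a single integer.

row 20: T[20][16]=16·527136+13916778=22350954  T[20][17]=17·12597+527136=741285  T[20][18]=18·171+12597=15675  T[20][19]=19·1+171=190
row 21: T[21][17]=17·741285+22350954=34952799  T[21][18]=18·15675+741285=1023435  T[21][19]=19·190+15675=19285
row 22: T[22][18]=18·1023435+34952799=53374629  T[22][19]=19·19285+1023435=1389850
row 23: T[23][19]=19·1389850+53374629=79781779
Read S(23,19) = 79781779.

79781779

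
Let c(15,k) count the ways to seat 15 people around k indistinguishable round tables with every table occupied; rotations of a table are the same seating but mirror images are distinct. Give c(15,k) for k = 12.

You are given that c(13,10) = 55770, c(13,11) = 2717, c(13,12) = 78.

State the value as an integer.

143325

i=14: T(14,11)=55770+13·2717=91091 | T(14,12)=2717+13·78=3731
i=15: T(15,12)=91091+14·3731=143325
Read c(15,12) = 143325.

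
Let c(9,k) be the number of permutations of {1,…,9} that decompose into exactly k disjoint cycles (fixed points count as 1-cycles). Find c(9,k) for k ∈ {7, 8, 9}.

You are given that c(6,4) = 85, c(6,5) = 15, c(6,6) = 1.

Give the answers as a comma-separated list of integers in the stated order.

546, 36, 1

row 7: T[7][5]=6·15+85=175  T[7][6]=6·1+15=21  T[7][7]=6·0+1=1
row 8: T[8][6]=7·21+175=322  T[8][7]=7·1+21=28  T[8][8]=7·0+1=1
row 9: T[9][7]=8·28+322=546  T[9][8]=8·1+28=36  T[9][9]=8·0+1=1
Read c(9,7) = 546, c(9,8) = 36, c(9,9) = 1.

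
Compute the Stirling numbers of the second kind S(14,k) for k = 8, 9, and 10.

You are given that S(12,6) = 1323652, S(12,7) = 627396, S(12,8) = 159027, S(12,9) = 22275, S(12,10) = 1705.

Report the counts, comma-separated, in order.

i=13: T(13,7)=1323652+7·627396=5715424 | T(13,8)=627396+8·159027=1899612 | T(13,9)=159027+9·22275=359502 | T(13,10)=22275+10·1705=39325
i=14: T(14,8)=5715424+8·1899612=20912320 | T(14,9)=1899612+9·359502=5135130 | T(14,10)=359502+10·39325=752752
Read S(14,8) = 20912320, S(14,9) = 5135130, S(14,10) = 752752.

20912320, 5135130, 752752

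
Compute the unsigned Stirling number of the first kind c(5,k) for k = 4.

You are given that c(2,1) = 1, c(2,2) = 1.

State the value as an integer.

r3: T_3,2=2×1+1=3; T_3,3=2×0+1=1
r4: T_4,3=3×1+3=6; T_4,4=3×0+1=1
r5: T_5,4=4×1+6=10
Read c(5,4) = 10.

10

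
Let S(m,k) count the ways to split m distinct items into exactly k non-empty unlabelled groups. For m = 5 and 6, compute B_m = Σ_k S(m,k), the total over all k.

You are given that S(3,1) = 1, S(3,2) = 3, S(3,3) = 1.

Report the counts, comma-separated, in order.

52, 203

r4: T_4,1=1×1+0=1; T_4,2=2×3+1=7; T_4,3=3×1+3=6; T_4,4=4×0+1=1
r5: T_5,1=1×1+0=1; T_5,2=2×7+1=15; T_5,3=3×6+7=25; T_5,4=4×1+6=10; T_5,5=5×0+1=1
r6: T_6,1=1×1+0=1; T_6,2=2×15+1=31; T_6,3=3×25+15=90; T_6,4=4×10+25=65; T_6,5=5×1+10=15; T_6,6=6×0+1=1
B_5 = ΣS(5,k) = 1+15+25+10+1 = 52
B_6 = ΣS(6,k) = 1+31+90+65+15+1 = 203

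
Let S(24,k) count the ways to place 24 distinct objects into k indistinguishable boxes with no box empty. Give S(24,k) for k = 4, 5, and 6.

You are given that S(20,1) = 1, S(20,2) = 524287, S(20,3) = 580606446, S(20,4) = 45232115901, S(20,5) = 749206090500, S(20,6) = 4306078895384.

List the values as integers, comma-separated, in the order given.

11681056634501, 485000783495250, 6090236036084530

@21  (21,1):1·1+0→1, (21,2):524287·2+1→1048575, (21,3):580606446·3+524287→1742343625, (21,4):45232115901·4+580606446→181509070050, (21,5):749206090500·5+45232115901→3791262568401, (21,6):4306078895384·6+749206090500→26585679462804
@22  (22,2):1048575·2+1→2097151, (22,3):1742343625·3+1048575→5228079450, (22,4):181509070050·4+1742343625→727778623825, (22,5):3791262568401·5+181509070050→19137821912055, (22,6):26585679462804·6+3791262568401→163305339345225
@23  (23,3):5228079450·3+2097151→15686335501, (23,4):727778623825·4+5228079450→2916342574750, (23,5):19137821912055·5+727778623825→96416888184100, (23,6):163305339345225·6+19137821912055→998969857983405
@24  (24,4):2916342574750·4+15686335501→11681056634501, (24,5):96416888184100·5+2916342574750→485000783495250, (24,6):998969857983405·6+96416888184100→6090236036084530
Read S(24,4) = 11681056634501, S(24,5) = 485000783495250, S(24,6) = 6090236036084530.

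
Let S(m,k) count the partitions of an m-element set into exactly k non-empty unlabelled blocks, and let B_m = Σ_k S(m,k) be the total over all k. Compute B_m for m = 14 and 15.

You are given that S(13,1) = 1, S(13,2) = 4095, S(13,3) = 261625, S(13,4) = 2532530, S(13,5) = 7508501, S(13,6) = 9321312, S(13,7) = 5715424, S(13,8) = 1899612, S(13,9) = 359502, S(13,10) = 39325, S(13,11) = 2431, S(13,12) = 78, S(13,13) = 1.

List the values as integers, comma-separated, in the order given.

190899322, 1382958545

@14  (14,1):1·1+0→1, (14,2):4095·2+1→8191, (14,3):261625·3+4095→788970, (14,4):2532530·4+261625→10391745, (14,5):7508501·5+2532530→40075035, (14,6):9321312·6+7508501→63436373, (14,7):5715424·7+9321312→49329280, (14,8):1899612·8+5715424→20912320, (14,9):359502·9+1899612→5135130, (14,10):39325·10+359502→752752, (14,11):2431·11+39325→66066, (14,12):78·12+2431→3367, (14,13):1·13+78→91, (14,14):0·14+1→1
@15  (15,1):1·1+0→1, (15,2):8191·2+1→16383, (15,3):788970·3+8191→2375101, (15,4):10391745·4+788970→42355950, (15,5):40075035·5+10391745→210766920, (15,6):63436373·6+40075035→420693273, (15,7):49329280·7+63436373→408741333, (15,8):20912320·8+49329280→216627840, (15,9):5135130·9+20912320→67128490, (15,10):752752·10+5135130→12662650, (15,11):66066·11+752752→1479478, (15,12):3367·12+66066→106470, (15,13):91·13+3367→4550, (15,14):1·14+91→105, (15,15):0·15+1→1
B_14 = ΣS(14,k) = 1+8191+788970+10391745+40075035+63436373+49329280+20912320+5135130+752752+66066+3367+91+1 = 190899322
B_15 = ΣS(15,k) = 1+16383+2375101+42355950+210766920+420693273+408741333+216627840+67128490+12662650+1479478+106470+4550+105+1 = 1382958545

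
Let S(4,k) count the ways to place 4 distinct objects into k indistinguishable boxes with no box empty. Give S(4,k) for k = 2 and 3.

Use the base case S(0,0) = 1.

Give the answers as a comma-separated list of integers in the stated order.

i=1: T(1,1)=1+1·0=1
i=2: T(2,1)=0+1·1=1 | T(2,2)=1+2·0=1
i=3: T(3,1)=0+1·1=1 | T(3,2)=1+2·1=3 | T(3,3)=1+3·0=1
i=4: T(4,2)=1+2·3=7 | T(4,3)=3+3·1=6
Read S(4,2) = 7, S(4,3) = 6.

7, 6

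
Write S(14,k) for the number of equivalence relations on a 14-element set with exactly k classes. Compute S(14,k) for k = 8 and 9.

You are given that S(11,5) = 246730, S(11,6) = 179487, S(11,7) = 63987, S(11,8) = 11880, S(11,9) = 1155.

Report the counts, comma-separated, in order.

[12] T[12,6]:6*179487+246730=1323652 · T[12,7]:7*63987+179487=627396 · T[12,8]:8*11880+63987=159027 · T[12,9]:9*1155+11880=22275
[13] T[13,7]:7*627396+1323652=5715424 · T[13,8]:8*159027+627396=1899612 · T[13,9]:9*22275+159027=359502
[14] T[14,8]:8*1899612+5715424=20912320 · T[14,9]:9*359502+1899612=5135130
Read S(14,8) = 20912320, S(14,9) = 5135130.

20912320, 5135130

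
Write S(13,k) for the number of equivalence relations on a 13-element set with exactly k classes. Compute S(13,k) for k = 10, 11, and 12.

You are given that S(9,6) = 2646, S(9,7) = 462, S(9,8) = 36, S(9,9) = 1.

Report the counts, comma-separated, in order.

@10  (10,7):462·7+2646→5880, (10,8):36·8+462→750, (10,9):1·9+36→45, (10,10):0·10+1→1
@11  (11,8):750·8+5880→11880, (11,9):45·9+750→1155, (11,10):1·10+45→55, (11,11):0·11+1→1
@12  (12,9):1155·9+11880→22275, (12,10):55·10+1155→1705, (12,11):1·11+55→66, (12,12):0·12+1→1
@13  (13,10):1705·10+22275→39325, (13,11):66·11+1705→2431, (13,12):1·12+66→78
Read S(13,10) = 39325, S(13,11) = 2431, S(13,12) = 78.

39325, 2431, 78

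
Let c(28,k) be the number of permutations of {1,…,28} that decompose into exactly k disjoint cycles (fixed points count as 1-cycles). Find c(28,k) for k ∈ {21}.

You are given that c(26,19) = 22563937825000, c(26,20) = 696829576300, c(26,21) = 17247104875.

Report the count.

i=27: T(27,20)=22563937825000+26·696829576300=40681506808800 | T(27,21)=696829576300+26·17247104875=1145254303050
i=28: T(28,21)=40681506808800+27·1145254303050=71603372991150
Read c(28,21) = 71603372991150.

71603372991150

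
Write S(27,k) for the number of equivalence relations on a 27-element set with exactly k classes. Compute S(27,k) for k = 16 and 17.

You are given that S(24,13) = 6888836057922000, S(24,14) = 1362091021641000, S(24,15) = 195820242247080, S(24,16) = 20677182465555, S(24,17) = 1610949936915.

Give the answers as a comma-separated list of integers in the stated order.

i=25: T(25,14)=6888836057922000+14·1362091021641000=25958110360896000 | T(25,15)=1362091021641000+15·195820242247080=4299394655347200 | T(25,16)=195820242247080+16·20677182465555=526655161695960 | T(25,17)=20677182465555+17·1610949936915=48063331393110
i=26: T(26,15)=25958110360896000+15·4299394655347200=90449030191104000 | T(26,16)=4299394655347200+16·526655161695960=12725877242482560 | T(26,17)=526655161695960+17·48063331393110=1343731795378830
i=27: T(27,16)=90449030191104000+16·12725877242482560=294063066070824960 | T(27,17)=12725877242482560+17·1343731795378830=35569317763922670
Read S(27,16) = 294063066070824960, S(27,17) = 35569317763922670.

294063066070824960, 35569317763922670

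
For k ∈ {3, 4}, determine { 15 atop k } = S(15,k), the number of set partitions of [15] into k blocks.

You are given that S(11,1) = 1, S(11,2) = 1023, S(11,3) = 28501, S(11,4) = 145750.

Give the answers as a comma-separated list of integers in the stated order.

row 12: T[12][1]=1·1+0=1  T[12][2]=2·1023+1=2047  T[12][3]=3·28501+1023=86526  T[12][4]=4·145750+28501=611501
row 13: T[13][1]=1·1+0=1  T[13][2]=2·2047+1=4095  T[13][3]=3·86526+2047=261625  T[13][4]=4·611501+86526=2532530
row 14: T[14][2]=2·4095+1=8191  T[14][3]=3·261625+4095=788970  T[14][4]=4·2532530+261625=10391745
row 15: T[15][3]=3·788970+8191=2375101  T[15][4]=4·10391745+788970=42355950
Read S(15,3) = 2375101, S(15,4) = 42355950.

2375101, 42355950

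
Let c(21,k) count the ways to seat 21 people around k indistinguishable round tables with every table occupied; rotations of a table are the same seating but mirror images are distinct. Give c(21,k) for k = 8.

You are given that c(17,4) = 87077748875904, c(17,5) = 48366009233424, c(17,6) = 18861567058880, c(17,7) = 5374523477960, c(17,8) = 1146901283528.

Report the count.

311333643161390640

i=18: T(18,5)=87077748875904+17·48366009233424=909299905844112 | T(18,6)=48366009233424+17·18861567058880=369012649234384 | T(18,7)=18861567058880+17·5374523477960=110228466184200 | T(18,8)=5374523477960+17·1146901283528=24871845297936
i=19: T(19,6)=909299905844112+18·369012649234384=7551527592063024 | T(19,7)=369012649234384+18·110228466184200=2353125040549984 | T(19,8)=110228466184200+18·24871845297936=557921681547048
i=20: T(20,7)=7551527592063024+19·2353125040549984=52260903362512720 | T(20,8)=2353125040549984+19·557921681547048=12953636989943896
i=21: T(21,8)=52260903362512720+20·12953636989943896=311333643161390640
Read c(21,8) = 311333643161390640.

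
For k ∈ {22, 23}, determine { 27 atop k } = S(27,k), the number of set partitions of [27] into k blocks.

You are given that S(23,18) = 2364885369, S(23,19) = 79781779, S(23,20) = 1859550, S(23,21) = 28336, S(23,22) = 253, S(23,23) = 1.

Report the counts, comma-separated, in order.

r24: T_24,19=19×79781779+2364885369=3880739170; T_24,20=20×1859550+79781779=116972779; T_24,21=21×28336+1859550=2454606; T_24,22=22×253+28336=33902; T_24,23=23×1+253=276
r25: T_25,20=20×116972779+3880739170=6220194750; T_25,21=21×2454606+116972779=168519505; T_25,22=22×33902+2454606=3200450; T_25,23=23×276+33902=40250
r26: T_26,21=21×168519505+6220194750=9759104355; T_26,22=22×3200450+168519505=238929405; T_26,23=23×40250+3200450=4126200
r27: T_27,22=22×238929405+9759104355=15015551265; T_27,23=23×4126200+238929405=333832005
Read S(27,22) = 15015551265, S(27,23) = 333832005.

15015551265, 333832005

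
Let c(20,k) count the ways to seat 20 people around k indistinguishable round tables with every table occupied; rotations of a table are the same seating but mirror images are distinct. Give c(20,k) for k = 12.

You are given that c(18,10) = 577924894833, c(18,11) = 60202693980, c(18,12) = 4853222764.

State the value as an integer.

@19  (19,11):60202693980·18+577924894833→1661573386473, (19,12):4853222764·18+60202693980→147560703732
@20  (20,12):147560703732·19+1661573386473→4465226757381
Read c(20,12) = 4465226757381.

4465226757381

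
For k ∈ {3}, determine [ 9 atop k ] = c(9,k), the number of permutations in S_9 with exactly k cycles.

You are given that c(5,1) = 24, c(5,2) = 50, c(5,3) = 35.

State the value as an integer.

118124

[6] T[6,1]:5*24+0=120 · T[6,2]:5*50+24=274 · T[6,3]:5*35+50=225
[7] T[7,1]:6*120+0=720 · T[7,2]:6*274+120=1764 · T[7,3]:6*225+274=1624
[8] T[8,2]:7*1764+720=13068 · T[8,3]:7*1624+1764=13132
[9] T[9,3]:8*13132+13068=118124
Read c(9,3) = 118124.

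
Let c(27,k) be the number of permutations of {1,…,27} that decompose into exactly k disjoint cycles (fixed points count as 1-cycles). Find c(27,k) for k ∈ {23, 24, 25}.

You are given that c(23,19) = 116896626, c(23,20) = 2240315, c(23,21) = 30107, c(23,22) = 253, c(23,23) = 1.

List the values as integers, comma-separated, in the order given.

460012995, 6160050, 58500

row 24: T[24][20]=23·2240315+116896626=168423871  T[24][21]=23·30107+2240315=2932776  T[24][22]=23·253+30107=35926  T[24][23]=23·1+253=276  T[24][24]=23·0+1=1
row 25: T[25][21]=24·2932776+168423871=238810495  T[25][22]=24·35926+2932776=3795000  T[25][23]=24·276+35926=42550  T[25][24]=24·1+276=300  T[25][25]=24·0+1=1
row 26: T[26][22]=25·3795000+238810495=333685495  T[26][23]=25·42550+3795000=4858750  T[26][24]=25·300+42550=50050  T[26][25]=25·1+300=325
row 27: T[27][23]=26·4858750+333685495=460012995  T[27][24]=26·50050+4858750=6160050  T[27][25]=26·325+50050=58500
Read c(27,23) = 460012995, c(27,24) = 6160050, c(27,25) = 58500.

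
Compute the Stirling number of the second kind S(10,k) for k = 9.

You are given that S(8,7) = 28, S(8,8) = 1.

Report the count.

row 9: T[9][8]=8·1+28=36  T[9][9]=9·0+1=1
row 10: T[10][9]=9·1+36=45
Read S(10,9) = 45.

45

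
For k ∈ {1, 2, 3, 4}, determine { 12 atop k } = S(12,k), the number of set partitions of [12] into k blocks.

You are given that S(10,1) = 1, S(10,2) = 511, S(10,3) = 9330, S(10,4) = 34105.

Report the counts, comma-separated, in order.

i=11: T(11,1)=0+1·1=1 | T(11,2)=1+2·511=1023 | T(11,3)=511+3·9330=28501 | T(11,4)=9330+4·34105=145750
i=12: T(12,1)=0+1·1=1 | T(12,2)=1+2·1023=2047 | T(12,3)=1023+3·28501=86526 | T(12,4)=28501+4·145750=611501
Read S(12,1) = 1, S(12,2) = 2047, S(12,3) = 86526, S(12,4) = 611501.

1, 2047, 86526, 611501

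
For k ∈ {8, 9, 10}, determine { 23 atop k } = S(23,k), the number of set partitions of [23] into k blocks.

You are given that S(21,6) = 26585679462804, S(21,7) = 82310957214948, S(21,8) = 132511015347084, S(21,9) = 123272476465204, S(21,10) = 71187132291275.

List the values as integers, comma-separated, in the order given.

9741955019900400, 12320068811796900, 9593401297313460

r22: T_22,7=7×82310957214948+26585679462804=602762379967440; T_22,8=8×132511015347084+82310957214948=1142399079991620; T_22,9=9×123272476465204+132511015347084=1241963303533920; T_22,10=10×71187132291275+123272476465204=835143799377954
r23: T_23,8=8×1142399079991620+602762379967440=9741955019900400; T_23,9=9×1241963303533920+1142399079991620=12320068811796900; T_23,10=10×835143799377954+1241963303533920=9593401297313460
Read S(23,8) = 9741955019900400, S(23,9) = 12320068811796900, S(23,10) = 9593401297313460.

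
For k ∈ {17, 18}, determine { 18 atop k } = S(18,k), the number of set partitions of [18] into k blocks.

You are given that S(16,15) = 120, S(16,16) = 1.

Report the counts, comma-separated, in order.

@17  (17,16):1·16+120→136, (17,17):0·17+1→1
@18  (18,17):1·17+136→153, (18,18):0·18+1→1
Read S(18,17) = 153, S(18,18) = 1.

153, 1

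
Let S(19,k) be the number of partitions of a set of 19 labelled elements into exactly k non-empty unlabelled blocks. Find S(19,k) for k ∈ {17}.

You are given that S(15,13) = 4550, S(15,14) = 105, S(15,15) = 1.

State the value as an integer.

12597

i=16: T(16,14)=4550+14·105=6020 | T(16,15)=105+15·1=120 | T(16,16)=1+16·0=1
i=17: T(17,15)=6020+15·120=7820 | T(17,16)=120+16·1=136 | T(17,17)=1+17·0=1
i=18: T(18,16)=7820+16·136=9996 | T(18,17)=136+17·1=153
i=19: T(19,17)=9996+17·153=12597
Read S(19,17) = 12597.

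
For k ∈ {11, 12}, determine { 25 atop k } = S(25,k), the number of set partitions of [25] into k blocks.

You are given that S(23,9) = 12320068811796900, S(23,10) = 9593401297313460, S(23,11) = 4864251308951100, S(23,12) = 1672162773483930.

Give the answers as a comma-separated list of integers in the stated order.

802355904438462660, 362262620784874680

@24  (24,10):9593401297313460·10+12320068811796900→108254081784931500, (24,11):4864251308951100·11+9593401297313460→63100165695775560, (24,12):1672162773483930·12+4864251308951100→24930204590758260
@25  (25,11):63100165695775560·11+108254081784931500→802355904438462660, (25,12):24930204590758260·12+63100165695775560→362262620784874680
Read S(25,11) = 802355904438462660, S(25,12) = 362262620784874680.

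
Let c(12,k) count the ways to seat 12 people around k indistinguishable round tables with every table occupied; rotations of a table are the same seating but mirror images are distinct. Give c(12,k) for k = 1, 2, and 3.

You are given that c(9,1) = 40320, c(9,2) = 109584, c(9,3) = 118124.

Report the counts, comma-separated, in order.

39916800, 120543840, 150917976

i=10: T(10,1)=0+9·40320=362880 | T(10,2)=40320+9·109584=1026576 | T(10,3)=109584+9·118124=1172700
i=11: T(11,1)=0+10·362880=3628800 | T(11,2)=362880+10·1026576=10628640 | T(11,3)=1026576+10·1172700=12753576
i=12: T(12,1)=0+11·3628800=39916800 | T(12,2)=3628800+11·10628640=120543840 | T(12,3)=10628640+11·12753576=150917976
Read c(12,1) = 39916800, c(12,2) = 120543840, c(12,3) = 150917976.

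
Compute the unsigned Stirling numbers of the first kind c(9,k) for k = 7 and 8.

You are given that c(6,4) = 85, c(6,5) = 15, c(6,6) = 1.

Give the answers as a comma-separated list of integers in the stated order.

546, 36

r7: T_7,5=6×15+85=175; T_7,6=6×1+15=21; T_7,7=6×0+1=1
r8: T_8,6=7×21+175=322; T_8,7=7×1+21=28; T_8,8=7×0+1=1
r9: T_9,7=8×28+322=546; T_9,8=8×1+28=36
Read c(9,7) = 546, c(9,8) = 36.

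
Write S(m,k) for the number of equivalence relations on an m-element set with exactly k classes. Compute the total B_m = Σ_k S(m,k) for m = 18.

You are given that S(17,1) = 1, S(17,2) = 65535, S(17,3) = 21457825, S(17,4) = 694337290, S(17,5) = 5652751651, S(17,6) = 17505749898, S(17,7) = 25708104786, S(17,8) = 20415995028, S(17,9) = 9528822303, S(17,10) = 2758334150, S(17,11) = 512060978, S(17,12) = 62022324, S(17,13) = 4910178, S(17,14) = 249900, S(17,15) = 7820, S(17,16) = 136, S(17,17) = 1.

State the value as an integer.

682076806159

row 18: T[18][1]=1·1+0=1  T[18][2]=2·65535+1=131071  T[18][3]=3·21457825+65535=64439010  T[18][4]=4·694337290+21457825=2798806985  T[18][5]=5·5652751651+694337290=28958095545  T[18][6]=6·17505749898+5652751651=110687251039  T[18][7]=7·25708104786+17505749898=197462483400  T[18][8]=8·20415995028+25708104786=189036065010  T[18][9]=9·9528822303+20415995028=106175395755  T[18][10]=10·2758334150+9528822303=37112163803  T[18][11]=11·512060978+2758334150=8391004908  T[18][12]=12·62022324+512060978=1256328866  T[18][13]=13·4910178+62022324=125854638  T[18][14]=14·249900+4910178=8408778  T[18][15]=15·7820+249900=367200  T[18][16]=16·136+7820=9996  T[18][17]=17·1+136=153  T[18][18]=18·0+1=1
B_18 = ΣS(18,k) = 1+131071+64439010+2798806985+28958095545+110687251039+197462483400+189036065010+106175395755+37112163803+8391004908+1256328866+125854638+8408778+367200+9996+153+1 = 682076806159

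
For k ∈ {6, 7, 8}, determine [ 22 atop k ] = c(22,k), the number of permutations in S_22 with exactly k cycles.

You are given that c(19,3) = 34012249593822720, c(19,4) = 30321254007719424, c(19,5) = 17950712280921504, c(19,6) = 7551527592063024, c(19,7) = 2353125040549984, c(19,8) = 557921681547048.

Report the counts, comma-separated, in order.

r20: T_20,4=19×30321254007719424+34012249593822720=610116075740491776; T_20,5=19×17950712280921504+30321254007719424=371384787345228000; T_20,6=19×7551527592063024+17950712280921504=161429736530118960; T_20,7=19×2353125040549984+7551527592063024=52260903362512720; T_20,8=19×557921681547048+2353125040549984=12953636989943896
r21: T_21,5=20×371384787345228000+610116075740491776=8037811822645051776; T_21,6=20×161429736530118960+371384787345228000=3599979517947607200; T_21,7=20×52260903362512720+161429736530118960=1206647803780373360; T_21,8=20×12953636989943896+52260903362512720=311333643161390640
r22: T_22,6=21×3599979517947607200+8037811822645051776=83637381699544802976; T_22,7=21×1206647803780373360+3599979517947607200=28939583397335447760; T_22,8=21×311333643161390640+1206647803780373360=7744654310169576800
Read c(22,6) = 83637381699544802976, c(22,7) = 28939583397335447760, c(22,8) = 7744654310169576800.

83637381699544802976, 28939583397335447760, 7744654310169576800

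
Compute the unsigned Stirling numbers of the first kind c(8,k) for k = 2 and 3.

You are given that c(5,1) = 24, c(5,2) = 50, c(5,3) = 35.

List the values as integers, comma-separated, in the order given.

i=6: T(6,1)=0+5·24=120 | T(6,2)=24+5·50=274 | T(6,3)=50+5·35=225
i=7: T(7,1)=0+6·120=720 | T(7,2)=120+6·274=1764 | T(7,3)=274+6·225=1624
i=8: T(8,2)=720+7·1764=13068 | T(8,3)=1764+7·1624=13132
Read c(8,2) = 13068, c(8,3) = 13132.

13068, 13132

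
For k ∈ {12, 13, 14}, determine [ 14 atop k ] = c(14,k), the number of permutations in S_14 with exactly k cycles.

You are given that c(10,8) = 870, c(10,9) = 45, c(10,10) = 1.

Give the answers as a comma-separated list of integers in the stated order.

3731, 91, 1

[11] T[11,9]:10*45+870=1320 · T[11,10]:10*1+45=55 · T[11,11]:10*0+1=1
[12] T[12,10]:11*55+1320=1925 · T[12,11]:11*1+55=66 · T[12,12]:11*0+1=1
[13] T[13,11]:12*66+1925=2717 · T[13,12]:12*1+66=78 · T[13,13]:12*0+1=1
[14] T[14,12]:13*78+2717=3731 · T[14,13]:13*1+78=91 · T[14,14]:13*0+1=1
Read c(14,12) = 3731, c(14,13) = 91, c(14,14) = 1.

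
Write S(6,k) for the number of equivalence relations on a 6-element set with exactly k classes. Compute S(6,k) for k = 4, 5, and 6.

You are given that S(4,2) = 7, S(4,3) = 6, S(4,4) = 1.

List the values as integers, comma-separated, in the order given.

r5: T_5,3=3×6+7=25; T_5,4=4×1+6=10; T_5,5=5×0+1=1
r6: T_6,4=4×10+25=65; T_6,5=5×1+10=15; T_6,6=6×0+1=1
Read S(6,4) = 65, S(6,5) = 15, S(6,6) = 1.

65, 15, 1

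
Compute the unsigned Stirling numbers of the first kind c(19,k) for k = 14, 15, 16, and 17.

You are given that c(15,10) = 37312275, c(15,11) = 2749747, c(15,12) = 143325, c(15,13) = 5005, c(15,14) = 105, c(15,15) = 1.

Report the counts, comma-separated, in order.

@16  (16,11):2749747·15+37312275→78558480, (16,12):143325·15+2749747→4899622, (16,13):5005·15+143325→218400, (16,14):105·15+5005→6580, (16,15):1·15+105→120, (16,16):0·15+1→1
@17  (17,12):4899622·16+78558480→156952432, (17,13):218400·16+4899622→8394022, (17,14):6580·16+218400→323680, (17,15):120·16+6580→8500, (17,16):1·16+120→136, (17,17):0·16+1→1
@18  (18,13):8394022·17+156952432→299650806, (18,14):323680·17+8394022→13896582, (18,15):8500·17+323680→468180, (18,16):136·17+8500→10812, (18,17):1·17+136→153
@19  (19,14):13896582·18+299650806→549789282, (19,15):468180·18+13896582→22323822, (19,16):10812·18+468180→662796, (19,17):153·18+10812→13566
Read c(19,14) = 549789282, c(19,15) = 22323822, c(19,16) = 662796, c(19,17) = 13566.

549789282, 22323822, 662796, 13566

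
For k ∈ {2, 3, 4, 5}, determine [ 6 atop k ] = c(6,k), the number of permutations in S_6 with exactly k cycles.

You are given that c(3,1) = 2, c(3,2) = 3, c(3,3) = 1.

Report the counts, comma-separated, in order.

[4] T[4,1]:3*2+0=6 · T[4,2]:3*3+2=11 · T[4,3]:3*1+3=6 · T[4,4]:3*0+1=1
[5] T[5,1]:4*6+0=24 · T[5,2]:4*11+6=50 · T[5,3]:4*6+11=35 · T[5,4]:4*1+6=10 · T[5,5]:4*0+1=1
[6] T[6,2]:5*50+24=274 · T[6,3]:5*35+50=225 · T[6,4]:5*10+35=85 · T[6,5]:5*1+10=15
Read c(6,2) = 274, c(6,3) = 225, c(6,4) = 85, c(6,5) = 15.

274, 225, 85, 15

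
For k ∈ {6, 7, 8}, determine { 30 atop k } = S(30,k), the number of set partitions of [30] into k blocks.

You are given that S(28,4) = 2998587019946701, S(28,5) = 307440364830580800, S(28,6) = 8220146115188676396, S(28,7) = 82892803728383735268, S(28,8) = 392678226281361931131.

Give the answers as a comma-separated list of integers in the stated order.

299310102746948685757, 4168916722553086402080, 26383018684048108297800

r29: T_29,5=5×307440364830580800+2998587019946701=1540200411172850701; T_29,6=6×8220146115188676396+307440364830580800=49628317055962639176; T_29,7=7×82892803728383735268+8220146115188676396=588469772213874823272; T_29,8=8×392678226281361931131+82892803728383735268=3224318613979279184316
r30: T_30,6=6×49628317055962639176+1540200411172850701=299310102746948685757; T_30,7=7×588469772213874823272+49628317055962639176=4168916722553086402080; T_30,8=8×3224318613979279184316+588469772213874823272=26383018684048108297800
Read S(30,6) = 299310102746948685757, S(30,7) = 4168916722553086402080, S(30,8) = 26383018684048108297800.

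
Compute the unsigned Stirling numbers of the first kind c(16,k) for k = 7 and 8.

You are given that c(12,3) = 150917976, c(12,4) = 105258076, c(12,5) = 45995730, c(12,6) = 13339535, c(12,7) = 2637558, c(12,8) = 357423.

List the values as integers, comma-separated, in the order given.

272803210680, 54631129553

[13] T[13,4]:12*105258076+150917976=1414014888 · T[13,5]:12*45995730+105258076=657206836 · T[13,6]:12*13339535+45995730=206070150 · T[13,7]:12*2637558+13339535=44990231 · T[13,8]:12*357423+2637558=6926634
[14] T[14,5]:13*657206836+1414014888=9957703756 · T[14,6]:13*206070150+657206836=3336118786 · T[14,7]:13*44990231+206070150=790943153 · T[14,8]:13*6926634+44990231=135036473
[15] T[15,6]:14*3336118786+9957703756=56663366760 · T[15,7]:14*790943153+3336118786=14409322928 · T[15,8]:14*135036473+790943153=2681453775
[16] T[16,7]:15*14409322928+56663366760=272803210680 · T[16,8]:15*2681453775+14409322928=54631129553
Read c(16,7) = 272803210680, c(16,8) = 54631129553.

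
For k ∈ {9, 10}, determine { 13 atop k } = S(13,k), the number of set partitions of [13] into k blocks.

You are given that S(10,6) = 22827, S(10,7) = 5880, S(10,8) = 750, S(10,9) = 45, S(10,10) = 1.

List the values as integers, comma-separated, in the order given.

row 11: T[11][7]=7·5880+22827=63987  T[11][8]=8·750+5880=11880  T[11][9]=9·45+750=1155  T[11][10]=10·1+45=55
row 12: T[12][8]=8·11880+63987=159027  T[12][9]=9·1155+11880=22275  T[12][10]=10·55+1155=1705
row 13: T[13][9]=9·22275+159027=359502  T[13][10]=10·1705+22275=39325
Read S(13,9) = 359502, S(13,10) = 39325.

359502, 39325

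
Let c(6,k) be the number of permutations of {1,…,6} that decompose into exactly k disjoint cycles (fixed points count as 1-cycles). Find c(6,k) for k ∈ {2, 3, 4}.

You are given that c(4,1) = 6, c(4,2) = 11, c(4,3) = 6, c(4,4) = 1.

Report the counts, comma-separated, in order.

r5: T_5,1=4×6+0=24; T_5,2=4×11+6=50; T_5,3=4×6+11=35; T_5,4=4×1+6=10
r6: T_6,2=5×50+24=274; T_6,3=5×35+50=225; T_6,4=5×10+35=85
Read c(6,2) = 274, c(6,3) = 225, c(6,4) = 85.

274, 225, 85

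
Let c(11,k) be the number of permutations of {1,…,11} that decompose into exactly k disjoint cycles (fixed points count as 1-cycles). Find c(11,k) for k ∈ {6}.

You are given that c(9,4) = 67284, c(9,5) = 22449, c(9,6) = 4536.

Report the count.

[10] T[10,5]:9*22449+67284=269325 · T[10,6]:9*4536+22449=63273
[11] T[11,6]:10*63273+269325=902055
Read c(11,6) = 902055.

902055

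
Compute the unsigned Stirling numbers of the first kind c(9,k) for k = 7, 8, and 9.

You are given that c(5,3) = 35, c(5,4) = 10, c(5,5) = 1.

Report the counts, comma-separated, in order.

r6: T_6,4=5×10+35=85; T_6,5=5×1+10=15; T_6,6=5×0+1=1
r7: T_7,5=6×15+85=175; T_7,6=6×1+15=21; T_7,7=6×0+1=1
r8: T_8,6=7×21+175=322; T_8,7=7×1+21=28; T_8,8=7×0+1=1
r9: T_9,7=8×28+322=546; T_9,8=8×1+28=36; T_9,9=8×0+1=1
Read c(9,7) = 546, c(9,8) = 36, c(9,9) = 1.

546, 36, 1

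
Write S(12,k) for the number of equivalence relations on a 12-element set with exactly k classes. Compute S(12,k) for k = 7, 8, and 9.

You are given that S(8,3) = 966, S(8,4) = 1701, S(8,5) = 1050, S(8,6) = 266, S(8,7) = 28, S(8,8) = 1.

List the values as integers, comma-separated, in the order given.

627396, 159027, 22275

row 9: T[9][4]=4·1701+966=7770  T[9][5]=5·1050+1701=6951  T[9][6]=6·266+1050=2646  T[9][7]=7·28+266=462  T[9][8]=8·1+28=36  T[9][9]=9·0+1=1
row 10: T[10][5]=5·6951+7770=42525  T[10][6]=6·2646+6951=22827  T[10][7]=7·462+2646=5880  T[10][8]=8·36+462=750  T[10][9]=9·1+36=45
row 11: T[11][6]=6·22827+42525=179487  T[11][7]=7·5880+22827=63987  T[11][8]=8·750+5880=11880  T[11][9]=9·45+750=1155
row 12: T[12][7]=7·63987+179487=627396  T[12][8]=8·11880+63987=159027  T[12][9]=9·1155+11880=22275
Read S(12,7) = 627396, S(12,8) = 159027, S(12,9) = 22275.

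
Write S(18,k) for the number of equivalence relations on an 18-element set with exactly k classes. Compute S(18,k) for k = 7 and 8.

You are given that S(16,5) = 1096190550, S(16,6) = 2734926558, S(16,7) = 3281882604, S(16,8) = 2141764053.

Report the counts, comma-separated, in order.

197462483400, 189036065010

row 17: T[17][6]=6·2734926558+1096190550=17505749898  T[17][7]=7·3281882604+2734926558=25708104786  T[17][8]=8·2141764053+3281882604=20415995028
row 18: T[18][7]=7·25708104786+17505749898=197462483400  T[18][8]=8·20415995028+25708104786=189036065010
Read S(18,7) = 197462483400, S(18,8) = 189036065010.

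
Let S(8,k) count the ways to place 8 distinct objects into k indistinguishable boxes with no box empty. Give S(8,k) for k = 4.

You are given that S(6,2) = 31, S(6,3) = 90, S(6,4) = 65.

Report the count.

1701

i=7: T(7,3)=31+3·90=301 | T(7,4)=90+4·65=350
i=8: T(8,4)=301+4·350=1701
Read S(8,4) = 1701.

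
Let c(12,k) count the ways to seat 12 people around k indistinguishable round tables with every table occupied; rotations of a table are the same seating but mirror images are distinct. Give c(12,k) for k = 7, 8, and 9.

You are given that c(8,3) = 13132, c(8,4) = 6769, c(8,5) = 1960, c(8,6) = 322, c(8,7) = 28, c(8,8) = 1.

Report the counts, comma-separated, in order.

2637558, 357423, 32670

row 9: T[9][4]=8·6769+13132=67284  T[9][5]=8·1960+6769=22449  T[9][6]=8·322+1960=4536  T[9][7]=8·28+322=546  T[9][8]=8·1+28=36  T[9][9]=8·0+1=1
row 10: T[10][5]=9·22449+67284=269325  T[10][6]=9·4536+22449=63273  T[10][7]=9·546+4536=9450  T[10][8]=9·36+546=870  T[10][9]=9·1+36=45
row 11: T[11][6]=10·63273+269325=902055  T[11][7]=10·9450+63273=157773  T[11][8]=10·870+9450=18150  T[11][9]=10·45+870=1320
row 12: T[12][7]=11·157773+902055=2637558  T[12][8]=11·18150+157773=357423  T[12][9]=11·1320+18150=32670
Read c(12,7) = 2637558, c(12,8) = 357423, c(12,9) = 32670.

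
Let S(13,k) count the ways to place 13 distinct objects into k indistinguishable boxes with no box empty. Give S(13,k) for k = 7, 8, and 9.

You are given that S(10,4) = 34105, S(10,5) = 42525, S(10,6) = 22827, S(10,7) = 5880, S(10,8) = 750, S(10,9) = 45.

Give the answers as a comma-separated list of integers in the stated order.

5715424, 1899612, 359502

row 11: T[11][5]=5·42525+34105=246730  T[11][6]=6·22827+42525=179487  T[11][7]=7·5880+22827=63987  T[11][8]=8·750+5880=11880  T[11][9]=9·45+750=1155
row 12: T[12][6]=6·179487+246730=1323652  T[12][7]=7·63987+179487=627396  T[12][8]=8·11880+63987=159027  T[12][9]=9·1155+11880=22275
row 13: T[13][7]=7·627396+1323652=5715424  T[13][8]=8·159027+627396=1899612  T[13][9]=9·22275+159027=359502
Read S(13,7) = 5715424, S(13,8) = 1899612, S(13,9) = 359502.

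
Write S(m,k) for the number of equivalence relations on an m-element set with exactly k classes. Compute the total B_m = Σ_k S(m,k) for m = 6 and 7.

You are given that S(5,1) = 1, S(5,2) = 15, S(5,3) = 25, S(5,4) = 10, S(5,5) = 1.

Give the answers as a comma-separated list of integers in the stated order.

203, 877

i=6: T(6,1)=0+1·1=1 | T(6,2)=1+2·15=31 | T(6,3)=15+3·25=90 | T(6,4)=25+4·10=65 | T(6,5)=10+5·1=15 | T(6,6)=1+6·0=1
i=7: T(7,1)=0+1·1=1 | T(7,2)=1+2·31=63 | T(7,3)=31+3·90=301 | T(7,4)=90+4·65=350 | T(7,5)=65+5·15=140 | T(7,6)=15+6·1=21 | T(7,7)=1+7·0=1
B_6 = ΣS(6,k) = 1+31+90+65+15+1 = 203
B_7 = ΣS(7,k) = 1+63+301+350+140+21+1 = 877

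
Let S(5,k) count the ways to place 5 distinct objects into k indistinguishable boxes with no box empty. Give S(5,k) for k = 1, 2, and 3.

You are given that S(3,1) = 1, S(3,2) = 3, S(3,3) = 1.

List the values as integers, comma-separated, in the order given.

1, 15, 25

i=4: T(4,1)=0+1·1=1 | T(4,2)=1+2·3=7 | T(4,3)=3+3·1=6
i=5: T(5,1)=0+1·1=1 | T(5,2)=1+2·7=15 | T(5,3)=7+3·6=25
Read S(5,1) = 1, S(5,2) = 15, S(5,3) = 25.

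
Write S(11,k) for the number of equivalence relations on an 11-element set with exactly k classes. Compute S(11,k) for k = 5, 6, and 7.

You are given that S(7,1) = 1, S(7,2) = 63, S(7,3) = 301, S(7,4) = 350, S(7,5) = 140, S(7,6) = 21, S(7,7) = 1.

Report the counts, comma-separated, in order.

row 8: T[8][2]=2·63+1=127  T[8][3]=3·301+63=966  T[8][4]=4·350+301=1701  T[8][5]=5·140+350=1050  T[8][6]=6·21+140=266  T[8][7]=7·1+21=28
row 9: T[9][3]=3·966+127=3025  T[9][4]=4·1701+966=7770  T[9][5]=5·1050+1701=6951  T[9][6]=6·266+1050=2646  T[9][7]=7·28+266=462
row 10: T[10][4]=4·7770+3025=34105  T[10][5]=5·6951+7770=42525  T[10][6]=6·2646+6951=22827  T[10][7]=7·462+2646=5880
row 11: T[11][5]=5·42525+34105=246730  T[11][6]=6·22827+42525=179487  T[11][7]=7·5880+22827=63987
Read S(11,5) = 246730, S(11,6) = 179487, S(11,7) = 63987.

246730, 179487, 63987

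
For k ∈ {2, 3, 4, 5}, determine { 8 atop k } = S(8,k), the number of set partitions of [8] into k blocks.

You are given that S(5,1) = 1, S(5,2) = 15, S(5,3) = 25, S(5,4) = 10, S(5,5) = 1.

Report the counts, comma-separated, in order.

r6: T_6,1=1×1+0=1; T_6,2=2×15+1=31; T_6,3=3×25+15=90; T_6,4=4×10+25=65; T_6,5=5×1+10=15
r7: T_7,1=1×1+0=1; T_7,2=2×31+1=63; T_7,3=3×90+31=301; T_7,4=4×65+90=350; T_7,5=5×15+65=140
r8: T_8,2=2×63+1=127; T_8,3=3×301+63=966; T_8,4=4×350+301=1701; T_8,5=5×140+350=1050
Read S(8,2) = 127, S(8,3) = 966, S(8,4) = 1701, S(8,5) = 1050.

127, 966, 1701, 1050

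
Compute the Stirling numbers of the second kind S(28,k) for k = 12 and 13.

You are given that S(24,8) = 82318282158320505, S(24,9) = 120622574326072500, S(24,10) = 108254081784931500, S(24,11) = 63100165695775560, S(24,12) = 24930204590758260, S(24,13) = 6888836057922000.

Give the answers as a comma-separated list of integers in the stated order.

i=25: T(25,9)=82318282158320505+9·120622574326072500=1167921451092973005 | T(25,10)=120622574326072500+10·108254081784931500=1203163392175387500 | T(25,11)=108254081784931500+11·63100165695775560=802355904438462660 | T(25,12)=63100165695775560+12·24930204590758260=362262620784874680 | T(25,13)=24930204590758260+13·6888836057922000=114485073343744260
i=26: T(26,10)=1167921451092973005+10·1203163392175387500=13199555372846848005 | T(26,11)=1203163392175387500+11·802355904438462660=10029078340998476760 | T(26,12)=802355904438462660+12·362262620784874680=5149507353856958820 | T(26,13)=362262620784874680+13·114485073343744260=1850568574253550060
i=27: T(27,11)=13199555372846848005+11·10029078340998476760=123519417123830092365 | T(27,12)=10029078340998476760+12·5149507353856958820=71823166587281982600 | T(27,13)=5149507353856958820+13·1850568574253550060=29206898819153109600
i=28: T(28,12)=123519417123830092365+12·71823166587281982600=985397416171213883565 | T(28,13)=71823166587281982600+13·29206898819153109600=451512851236272407400
Read S(28,12) = 985397416171213883565, S(28,13) = 451512851236272407400.

985397416171213883565, 451512851236272407400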